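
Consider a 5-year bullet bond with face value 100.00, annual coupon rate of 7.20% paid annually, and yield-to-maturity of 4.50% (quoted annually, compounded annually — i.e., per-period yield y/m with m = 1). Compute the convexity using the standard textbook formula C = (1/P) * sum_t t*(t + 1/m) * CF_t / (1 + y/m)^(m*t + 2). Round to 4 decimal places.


Coupon per period c = face * coupon_rate / m = 7.200000
Periods per year m = 1; per-period yield y/m = 0.045000
Number of cashflows N = 5
Cashflows (t years, CF_t, discount factor 1/(1+y/m)^(m*t), PV):
  t = 1.0000: CF_t = 7.200000, DF = 0.956938, PV = 6.889952
  t = 2.0000: CF_t = 7.200000, DF = 0.915730, PV = 6.593256
  t = 3.0000: CF_t = 7.200000, DF = 0.876297, PV = 6.309336
  t = 4.0000: CF_t = 7.200000, DF = 0.838561, PV = 6.037642
  t = 5.0000: CF_t = 107.200000, DF = 0.802451, PV = 86.022752
Price P = sum_t PV_t = 111.852937
Convexity numerator sum_t t*(t + 1/m) * CF_t / (1+y/m)^(m*t + 2):
  t = 1.0000: term = 12.618671
  t = 2.0000: term = 36.225850
  t = 3.0000: term = 69.331770
  t = 4.0000: term = 110.576986
  t = 5.0000: term = 2363.208320
Convexity = (1/P) * sum = 2591.961598 / 111.852937 = 23.172942

Answer: Convexity = 23.1729


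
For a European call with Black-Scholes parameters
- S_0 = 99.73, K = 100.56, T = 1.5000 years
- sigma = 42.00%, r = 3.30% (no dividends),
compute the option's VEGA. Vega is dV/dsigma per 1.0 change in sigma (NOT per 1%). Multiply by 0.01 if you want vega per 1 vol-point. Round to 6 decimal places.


Answer: Vega = 46.033535

Derivation:
d1 = 0.3373141199; d2 = -0.1770787261
phi(d1) = 0.3768798129; exp(-qT) = 1.0000000000; exp(-rT) = 0.9517051581
Vega = S * exp(-qT) * phi(d1) * sqrt(T) = 99.7300 * 1.0000000000 * 0.3768798129 * 1.2247448714 = 46.033535


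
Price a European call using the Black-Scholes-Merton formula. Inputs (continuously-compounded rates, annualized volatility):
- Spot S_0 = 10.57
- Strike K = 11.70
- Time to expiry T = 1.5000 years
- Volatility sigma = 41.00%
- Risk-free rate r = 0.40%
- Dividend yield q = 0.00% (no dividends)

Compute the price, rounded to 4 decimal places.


Answer: Price = 1.7094

Derivation:
d1 = (ln(S/K) + (r - q + 0.5*sigma^2) * T) / (sigma * sqrt(T)) = 0.06075125
d2 = d1 - sigma * sqrt(T) = -0.44139415
exp(-rT) = 0.99401796; exp(-qT) = 1.00000000
C = S_0 * exp(-qT) * N(d1) - K * exp(-rT) * N(d2)
N(d1) = 0.52422134; N(d2) = 0.32946384
C = 10.5700 * 1.00000000 * 0.52422134 - 11.7000 * 0.99401796 * 0.32946384 = 1.7094


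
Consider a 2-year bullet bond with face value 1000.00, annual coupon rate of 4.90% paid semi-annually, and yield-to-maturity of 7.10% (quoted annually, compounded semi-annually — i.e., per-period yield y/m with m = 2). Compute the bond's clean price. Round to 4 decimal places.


Coupon per period c = face * coupon_rate / m = 24.500000
Periods per year m = 2; per-period yield y/m = 0.035500
Number of cashflows N = 4
Cashflows (t years, CF_t, discount factor 1/(1+y/m)^(m*t), PV):
  t = 0.5000: CF_t = 24.500000, DF = 0.965717, PV = 23.660068
  t = 1.0000: CF_t = 24.500000, DF = 0.932609, PV = 22.848931
  t = 1.5000: CF_t = 24.500000, DF = 0.900637, PV = 22.065602
  t = 2.0000: CF_t = 1024.500000, DF = 0.869760, PV = 891.069441
Price P = sum_t PV_t = 959.644041

Answer: Price = 959.6440


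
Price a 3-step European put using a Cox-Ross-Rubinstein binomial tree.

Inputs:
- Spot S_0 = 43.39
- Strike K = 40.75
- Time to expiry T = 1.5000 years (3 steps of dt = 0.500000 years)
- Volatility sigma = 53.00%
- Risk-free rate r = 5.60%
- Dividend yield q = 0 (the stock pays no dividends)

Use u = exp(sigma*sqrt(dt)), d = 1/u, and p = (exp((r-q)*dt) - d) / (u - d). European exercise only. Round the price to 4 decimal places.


dt = T/N = 0.500000
u = exp(sigma*sqrt(dt)) = 1.454652; d = 1/u = 0.687450
p = (exp((r-q)*dt) - d) / (u - d) = 0.444402
Discount per step: exp(-r*dt) = 0.972388
Stock lattice S(k, i) with i counting down-moves:
  k=0: S(0,0) = 43.3900
  k=1: S(1,0) = 63.1173; S(1,1) = 29.8284
  k=2: S(2,0) = 91.8138; S(2,1) = 43.3900; S(2,2) = 20.5056
  k=3: S(3,0) = 133.5571; S(3,1) = 63.1173; S(3,2) = 29.8284; S(3,3) = 14.0965
Terminal payoffs V(N, i) = max(K - S_T, 0):
  V(3,0) = 0.000000; V(3,1) = 0.000000; V(3,2) = 10.921557; V(3,3) = 26.653462
Backward induction: V(k, i) = exp(-r*dt) * [p * V(k+1, i) + (1-p) * V(k+1, i+1)].
  V(2,0) = exp(-r*dt) * [p*0.000000 + (1-p)*0.000000] = 0.000000
  V(2,1) = exp(-r*dt) * [p*0.000000 + (1-p)*10.921557] = 5.900451
  V(2,2) = exp(-r*dt) * [p*10.921557 + (1-p)*26.653462] = 19.119271
  V(1,0) = exp(-r*dt) * [p*0.000000 + (1-p)*5.900451] = 3.187761
  V(1,1) = exp(-r*dt) * [p*5.900451 + (1-p)*19.119271] = 12.879094
  V(0,0) = exp(-r*dt) * [p*3.187761 + (1-p)*12.879094] = 8.335555

Answer: Price = V(0,0) = 8.3356


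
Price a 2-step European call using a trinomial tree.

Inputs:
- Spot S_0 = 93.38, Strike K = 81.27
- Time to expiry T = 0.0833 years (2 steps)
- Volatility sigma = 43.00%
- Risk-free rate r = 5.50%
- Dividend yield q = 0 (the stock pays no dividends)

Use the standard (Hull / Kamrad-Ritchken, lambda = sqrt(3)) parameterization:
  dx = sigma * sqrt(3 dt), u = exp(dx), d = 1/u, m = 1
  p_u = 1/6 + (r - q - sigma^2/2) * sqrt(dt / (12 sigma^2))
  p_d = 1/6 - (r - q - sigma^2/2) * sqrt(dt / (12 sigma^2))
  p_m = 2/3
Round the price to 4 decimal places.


Answer: Price = V(0,0) = 13.0858

Derivation:
dt = T/N = 0.041650; dx = sigma*sqrt(3*dt) = 0.151998
u = exp(dx) = 1.164157; d = 1/u = 0.858990
p_u = 0.161536, p_m = 0.666667, p_d = 0.171798
Discount per step: exp(-r*dt) = 0.997712
Stock lattice S(k, j) with j the centered position index:
  k=0: S(0,+0) = 93.3800
  k=1: S(1,-1) = 80.2125; S(1,+0) = 93.3800; S(1,+1) = 108.7090
  k=2: S(2,-2) = 68.9018; S(2,-1) = 80.2125; S(2,+0) = 93.3800; S(2,+1) = 108.7090; S(2,+2) = 126.5544
Terminal payoffs V(N, j) = max(S_T - K, 0):
  V(2,-2) = 0.000000; V(2,-1) = 0.000000; V(2,+0) = 12.110000; V(2,+1) = 27.439016; V(2,+2) = 45.284404
Backward induction: V(k, j) = exp(-r*dt) * [p_u * V(k+1, j+1) + p_m * V(k+1, j) + p_d * V(k+1, j-1)]
  V(1,-1) = exp(-r*dt) * [p_u*12.110000 + p_m*0.000000 + p_d*0.000000] = 1.951721
  V(1,+0) = exp(-r*dt) * [p_u*27.439016 + p_m*12.110000 + p_d*0.000000] = 12.477099
  V(1,+1) = exp(-r*dt) * [p_u*45.284404 + p_m*27.439016 + p_d*12.110000] = 27.624840
  V(0,+0) = exp(-r*dt) * [p_u*27.624840 + p_m*12.477099 + p_d*1.951721] = 13.085754


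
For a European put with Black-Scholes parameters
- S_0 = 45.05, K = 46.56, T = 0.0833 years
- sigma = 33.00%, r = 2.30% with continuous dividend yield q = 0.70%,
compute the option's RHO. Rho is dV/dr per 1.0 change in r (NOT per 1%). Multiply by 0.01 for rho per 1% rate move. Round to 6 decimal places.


d1 = -0.2845366465; d2 = -0.3797803865
phi(d1) = 0.3831153789; exp(-qT) = 0.9994170700; exp(-rT) = 0.9980859342
N(-d2) = 0.6479457786
Rho = -K*T*exp(-rT)*N(-d2) = -46.5600 * 0.0833 * 0.9980859342 * 0.6479457786 = -2.508214

Answer: Rho = -2.508214


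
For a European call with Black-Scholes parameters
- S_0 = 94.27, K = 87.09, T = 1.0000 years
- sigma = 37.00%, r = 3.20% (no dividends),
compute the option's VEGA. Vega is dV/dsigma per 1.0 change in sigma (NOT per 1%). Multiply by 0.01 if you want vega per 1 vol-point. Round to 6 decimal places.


d1 = 0.4855971316; d2 = 0.1155971316
phi(d1) = 0.3545730745; exp(-qT) = 1.0000000000; exp(-rT) = 0.9685065821
Vega = S * exp(-qT) * phi(d1) * sqrt(T) = 94.2700 * 1.0000000000 * 0.3545730745 * 1.0000000000 = 33.425604

Answer: Vega = 33.425604


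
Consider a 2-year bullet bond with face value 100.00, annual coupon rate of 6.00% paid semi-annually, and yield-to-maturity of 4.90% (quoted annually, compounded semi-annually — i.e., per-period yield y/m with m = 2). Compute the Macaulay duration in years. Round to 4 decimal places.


Coupon per period c = face * coupon_rate / m = 3.000000
Periods per year m = 2; per-period yield y/m = 0.024500
Number of cashflows N = 4
Cashflows (t years, CF_t, discount factor 1/(1+y/m)^(m*t), PV):
  t = 0.5000: CF_t = 3.000000, DF = 0.976086, PV = 2.928258
  t = 1.0000: CF_t = 3.000000, DF = 0.952744, PV = 2.858231
  t = 1.5000: CF_t = 3.000000, DF = 0.929960, PV = 2.789879
  t = 2.0000: CF_t = 103.000000, DF = 0.907721, PV = 93.495213
Price P = sum_t PV_t = 102.071580
Macaulay numerator sum_t t * PV_t:
  t * PV_t at t = 0.5000: 1.464129
  t * PV_t at t = 1.0000: 2.858231
  t * PV_t at t = 1.5000: 4.184818
  t * PV_t at t = 2.0000: 186.990425
Macaulay duration D = (sum_t t * PV_t) / P = 195.497604 / 102.071580 = 1.915299

Answer: Macaulay duration = 1.9153 years


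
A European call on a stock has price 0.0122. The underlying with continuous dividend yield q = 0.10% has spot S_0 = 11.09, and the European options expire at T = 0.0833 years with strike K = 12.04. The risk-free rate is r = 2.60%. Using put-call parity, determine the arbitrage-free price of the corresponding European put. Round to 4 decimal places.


Put-call parity: C - P = S_0 * exp(-qT) - K * exp(-rT).
S_0 * exp(-qT) = 11.0900 * 0.99991670 = 11.08907624
K * exp(-rT) = 12.0400 * 0.99783654 = 12.01395199
P = C - S*exp(-qT) + K*exp(-rT)
P = 0.0122 - 11.08907624 + 12.01395199 = 0.9371

Answer: Put price = 0.9371


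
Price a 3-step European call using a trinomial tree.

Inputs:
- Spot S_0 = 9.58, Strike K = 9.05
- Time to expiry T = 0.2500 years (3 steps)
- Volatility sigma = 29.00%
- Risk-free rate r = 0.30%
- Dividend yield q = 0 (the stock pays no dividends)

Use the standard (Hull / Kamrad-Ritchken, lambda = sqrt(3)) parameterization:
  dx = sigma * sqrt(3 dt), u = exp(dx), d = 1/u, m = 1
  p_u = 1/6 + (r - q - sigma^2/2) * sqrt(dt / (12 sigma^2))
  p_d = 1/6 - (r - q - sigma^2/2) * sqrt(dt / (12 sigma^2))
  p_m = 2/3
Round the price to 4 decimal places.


Answer: Price = V(0,0) = 0.8638

Derivation:
dt = T/N = 0.083333; dx = sigma*sqrt(3*dt) = 0.145000
u = exp(dx) = 1.156040; d = 1/u = 0.865022
p_u = 0.155445, p_m = 0.666667, p_d = 0.177888
Discount per step: exp(-r*dt) = 0.999750
Stock lattice S(k, j) with j the centered position index:
  k=0: S(0,+0) = 9.5800
  k=1: S(1,-1) = 8.2869; S(1,+0) = 9.5800; S(1,+1) = 11.0749
  k=2: S(2,-2) = 7.1684; S(2,-1) = 8.2869; S(2,+0) = 9.5800; S(2,+1) = 11.0749; S(2,+2) = 12.8030
  k=3: S(3,-3) = 6.2008; S(3,-2) = 7.1684; S(3,-1) = 8.2869; S(3,+0) = 9.5800; S(3,+1) = 11.0749; S(3,+2) = 12.8030; S(3,+3) = 14.8007
Terminal payoffs V(N, j) = max(S_T - K, 0):
  V(3,-3) = 0.000000; V(3,-2) = 0.000000; V(3,-1) = 0.000000; V(3,+0) = 0.530000; V(3,+1) = 2.024859; V(3,+2) = 3.752975; V(3,+3) = 5.750746
Backward induction: V(k, j) = exp(-r*dt) * [p_u * V(k+1, j+1) + p_m * V(k+1, j) + p_d * V(k+1, j-1)]
  V(2,-2) = exp(-r*dt) * [p_u*0.000000 + p_m*0.000000 + p_d*0.000000] = 0.000000
  V(2,-1) = exp(-r*dt) * [p_u*0.530000 + p_m*0.000000 + p_d*0.000000] = 0.082365
  V(2,+0) = exp(-r*dt) * [p_u*2.024859 + p_m*0.530000 + p_d*0.000000] = 0.667921
  V(2,+1) = exp(-r*dt) * [p_u*3.752975 + p_m*2.024859 + p_d*0.530000] = 2.027063
  V(2,+2) = exp(-r*dt) * [p_u*5.750746 + p_m*3.752975 + p_d*2.024859] = 3.755170
  V(1,-1) = exp(-r*dt) * [p_u*0.667921 + p_m*0.082365 + p_d*0.000000] = 0.158696
  V(1,+0) = exp(-r*dt) * [p_u*2.027063 + p_m*0.667921 + p_d*0.082365] = 0.774837
  V(1,+1) = exp(-r*dt) * [p_u*3.755170 + p_m*2.027063 + p_d*0.667921] = 2.053401
  V(0,+0) = exp(-r*dt) * [p_u*2.053401 + p_m*0.774837 + p_d*0.158696] = 0.863764


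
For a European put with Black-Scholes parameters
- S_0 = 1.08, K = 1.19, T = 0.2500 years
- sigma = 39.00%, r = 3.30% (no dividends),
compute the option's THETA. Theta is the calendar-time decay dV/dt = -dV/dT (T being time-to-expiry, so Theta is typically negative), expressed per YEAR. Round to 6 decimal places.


d1 = -0.3575885435; d2 = -0.5525885435
phi(d1) = 0.3742342591; exp(-qT) = 1.0000000000; exp(-rT) = 0.9917839379
Theta = -S*exp(-qT)*phi(d1)*sigma/(2*sqrt(T)) + r*K*exp(-rT)*N(-d2) - q*S*exp(-qT)*N(-d1)
N(-d1) = 0.6396743734; N(-d2) = 0.7097274057; sqrt(T) = 0.5000000000
Term 1 = -1.0800 * 1.0000000000 * 0.3742342591 * 0.3900 / (2 * 0.5000000000) = -0.1576274699
Term 2 = 0.0330 * 1.1900 * 0.9917839379 * 0.7097274057 = 0.0276420054
Term 3 = 0 (no dividend yield, q = 0)
Theta = -0.1576274699 + (0.0276420054) + (0.0000000000) = -0.129985

Answer: Theta = -0.129985


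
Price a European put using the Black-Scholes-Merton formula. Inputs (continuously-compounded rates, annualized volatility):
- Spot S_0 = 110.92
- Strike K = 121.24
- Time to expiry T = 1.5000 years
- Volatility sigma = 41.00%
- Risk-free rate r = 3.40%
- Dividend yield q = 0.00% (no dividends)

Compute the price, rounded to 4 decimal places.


Answer: Price = 24.6230

Derivation:
d1 = (ln(S/K) + (r - q + 0.5*sigma^2) * T) / (sigma * sqrt(T)) = 0.17547143
d2 = d1 - sigma * sqrt(T) = -0.32667397
exp(-rT) = 0.95027867; exp(-qT) = 1.00000000
P = K * exp(-rT) * N(-d2) - S_0 * exp(-qT) * N(-d1)
N(-d1) = 0.43035461; N(-d2) = 0.62804276
P = 121.2400 * 0.95027867 * 0.62804276 - 110.9200 * 1.00000000 * 0.43035461 = 24.6230


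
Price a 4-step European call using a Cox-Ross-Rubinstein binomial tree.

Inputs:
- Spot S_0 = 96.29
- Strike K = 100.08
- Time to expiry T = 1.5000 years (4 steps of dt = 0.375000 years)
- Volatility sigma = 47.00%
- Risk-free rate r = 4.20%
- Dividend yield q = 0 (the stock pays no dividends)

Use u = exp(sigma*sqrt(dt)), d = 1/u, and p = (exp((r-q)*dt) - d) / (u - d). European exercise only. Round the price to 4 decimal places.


dt = T/N = 0.375000
u = exp(sigma*sqrt(dt)) = 1.333511; d = 1/u = 0.749900
p = (exp((r-q)*dt) - d) / (u - d) = 0.455740
Discount per step: exp(-r*dt) = 0.984373
Stock lattice S(k, i) with i counting down-moves:
  k=0: S(0,0) = 96.2900
  k=1: S(1,0) = 128.4037; S(1,1) = 72.2079
  k=2: S(2,0) = 171.2278; S(2,1) = 96.2900; S(2,2) = 54.1487
  k=3: S(3,0) = 228.3340; S(3,1) = 128.4037; S(3,2) = 72.2079; S(3,3) = 40.6061
  k=4: S(4,0) = 304.4859; S(4,1) = 171.2278; S(4,2) = 96.2900; S(4,3) = 54.1487; S(4,4) = 30.4506
Terminal payoffs V(N, i) = max(S_T - K, 0):
  V(4,0) = 204.405860; V(4,1) = 71.147753; V(4,2) = 0.000000; V(4,3) = 0.000000; V(4,4) = 0.000000
Backward induction: V(k, i) = exp(-r*dt) * [p * V(k+1, i) + (1-p) * V(k+1, i+1)].
  V(3,0) = exp(-r*dt) * [p*204.405860 + (1-p)*71.147753] = 129.817943
  V(3,1) = exp(-r*dt) * [p*71.147753 + (1-p)*0.000000] = 31.918164
  V(3,2) = exp(-r*dt) * [p*0.000000 + (1-p)*0.000000] = 0.000000
  V(3,3) = exp(-r*dt) * [p*0.000000 + (1-p)*0.000000] = 0.000000
  V(2,0) = exp(-r*dt) * [p*129.817943 + (1-p)*31.918164] = 75.338996
  V(2,1) = exp(-r*dt) * [p*31.918164 + (1-p)*0.000000] = 14.319064
  V(2,2) = exp(-r*dt) * [p*0.000000 + (1-p)*0.000000] = 0.000000
  V(1,0) = exp(-r*dt) * [p*75.338996 + (1-p)*14.319064] = 41.469947
  V(1,1) = exp(-r*dt) * [p*14.319064 + (1-p)*0.000000] = 6.423790
  V(0,0) = exp(-r*dt) * [p*41.469947 + (1-p)*6.423790] = 22.045745

Answer: Price = V(0,0) = 22.0457


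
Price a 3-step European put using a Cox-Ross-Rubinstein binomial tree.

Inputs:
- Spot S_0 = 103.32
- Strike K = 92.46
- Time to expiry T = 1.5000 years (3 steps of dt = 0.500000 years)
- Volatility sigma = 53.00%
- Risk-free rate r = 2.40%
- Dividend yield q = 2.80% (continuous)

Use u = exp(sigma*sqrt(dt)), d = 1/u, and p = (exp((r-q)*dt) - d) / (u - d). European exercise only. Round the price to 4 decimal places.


dt = T/N = 0.500000
u = exp(sigma*sqrt(dt)) = 1.454652; d = 1/u = 0.687450
p = (exp((r-q)*dt) - d) / (u - d) = 0.404785
Discount per step: exp(-r*dt) = 0.988072
Stock lattice S(k, i) with i counting down-moves:
  k=0: S(0,0) = 103.3200
  k=1: S(1,0) = 150.2946; S(1,1) = 71.0273
  k=2: S(2,0) = 218.6264; S(2,1) = 103.3200; S(2,2) = 48.8277
  k=3: S(3,0) = 318.0252; S(3,1) = 150.2946; S(3,2) = 71.0273; S(3,3) = 33.5666
Terminal payoffs V(N, i) = max(K - S_T, 0):
  V(3,0) = 0.000000; V(3,1) = 0.000000; V(3,2) = 21.432695; V(3,3) = 58.893411
Backward induction: V(k, i) = exp(-r*dt) * [p * V(k+1, i) + (1-p) * V(k+1, i+1)].
  V(2,0) = exp(-r*dt) * [p*0.000000 + (1-p)*0.000000] = 0.000000
  V(2,1) = exp(-r*dt) * [p*0.000000 + (1-p)*21.432695] = 12.604882
  V(2,2) = exp(-r*dt) * [p*21.432695 + (1-p)*58.893411] = 43.208235
  V(1,0) = exp(-r*dt) * [p*0.000000 + (1-p)*12.604882] = 7.413115
  V(1,1) = exp(-r*dt) * [p*12.604882 + (1-p)*43.208235] = 30.452807
  V(0,0) = exp(-r*dt) * [p*7.413115 + (1-p)*30.452807] = 20.874669

Answer: Price = V(0,0) = 20.8747


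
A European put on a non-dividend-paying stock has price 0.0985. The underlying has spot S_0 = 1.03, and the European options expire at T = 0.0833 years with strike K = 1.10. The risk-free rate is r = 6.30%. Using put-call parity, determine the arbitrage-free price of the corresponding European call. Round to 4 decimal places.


Answer: Call price = 0.0343

Derivation:
Put-call parity: C - P = S_0 * exp(-qT) - K * exp(-rT).
S_0 * exp(-qT) = 1.0300 * 1.00000000 = 1.03000000
K * exp(-rT) = 1.1000 * 0.99476585 = 1.09424243
C = P + S*exp(-qT) - K*exp(-rT)
C = 0.0985 + 1.03000000 - 1.09424243 = 0.0343


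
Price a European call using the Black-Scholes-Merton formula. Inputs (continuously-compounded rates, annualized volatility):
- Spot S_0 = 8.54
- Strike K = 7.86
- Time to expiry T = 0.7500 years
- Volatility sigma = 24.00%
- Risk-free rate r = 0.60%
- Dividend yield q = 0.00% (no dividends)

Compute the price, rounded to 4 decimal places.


d1 = (ln(S/K) + (r - q + 0.5*sigma^2) * T) / (sigma * sqrt(T)) = 0.52478446
d2 = d1 - sigma * sqrt(T) = 0.31693836
exp(-rT) = 0.99551011; exp(-qT) = 1.00000000
C = S_0 * exp(-qT) * N(d1) - K * exp(-rT) * N(d2)
N(d1) = 0.70013348; N(d2) = 0.62435481
C = 8.5400 * 1.00000000 * 0.70013348 - 7.8600 * 0.99551011 * 0.62435481 = 1.0937

Answer: Price = 1.0937


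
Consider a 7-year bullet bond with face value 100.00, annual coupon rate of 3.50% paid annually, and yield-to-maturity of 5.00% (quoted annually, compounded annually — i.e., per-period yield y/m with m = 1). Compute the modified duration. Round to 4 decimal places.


Coupon per period c = face * coupon_rate / m = 3.500000
Periods per year m = 1; per-period yield y/m = 0.050000
Number of cashflows N = 7
Cashflows (t years, CF_t, discount factor 1/(1+y/m)^(m*t), PV):
  t = 1.0000: CF_t = 3.500000, DF = 0.952381, PV = 3.333333
  t = 2.0000: CF_t = 3.500000, DF = 0.907029, PV = 3.174603
  t = 3.0000: CF_t = 3.500000, DF = 0.863838, PV = 3.023432
  t = 4.0000: CF_t = 3.500000, DF = 0.822702, PV = 2.879459
  t = 5.0000: CF_t = 3.500000, DF = 0.783526, PV = 2.742342
  t = 6.0000: CF_t = 3.500000, DF = 0.746215, PV = 2.611754
  t = 7.0000: CF_t = 103.500000, DF = 0.710681, PV = 73.555518
Price P = sum_t PV_t = 91.320440
First compute Macaulay numerator sum_t t * PV_t:
  t * PV_t at t = 1.0000: 3.333333
  t * PV_t at t = 2.0000: 6.349206
  t * PV_t at t = 3.0000: 9.070295
  t * PV_t at t = 4.0000: 11.517835
  t * PV_t at t = 5.0000: 13.711708
  t * PV_t at t = 6.0000: 15.670523
  t * PV_t at t = 7.0000: 514.888624
Macaulay duration D = 574.541524 / 91.320440 = 6.291489
Modified duration = D / (1 + y/m) = 6.291489 / (1 + 0.050000) = 5.991894

Answer: Modified duration = 5.9919


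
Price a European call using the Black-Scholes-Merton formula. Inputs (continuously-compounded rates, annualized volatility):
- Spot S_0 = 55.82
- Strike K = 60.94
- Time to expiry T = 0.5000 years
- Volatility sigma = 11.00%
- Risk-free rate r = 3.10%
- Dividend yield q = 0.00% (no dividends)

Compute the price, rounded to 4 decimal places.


d1 = (ln(S/K) + (r - q + 0.5*sigma^2) * T) / (sigma * sqrt(T)) = -0.89008732
d2 = d1 - sigma * sqrt(T) = -0.96786906
exp(-rT) = 0.98461951; exp(-qT) = 1.00000000
C = S_0 * exp(-qT) * N(d1) - K * exp(-rT) * N(d2)
N(d1) = 0.18670950; N(d2) = 0.16655488
C = 55.8200 * 1.00000000 * 0.18670950 - 60.9400 * 0.98461951 * 0.16655488 = 0.4284

Answer: Price = 0.4284


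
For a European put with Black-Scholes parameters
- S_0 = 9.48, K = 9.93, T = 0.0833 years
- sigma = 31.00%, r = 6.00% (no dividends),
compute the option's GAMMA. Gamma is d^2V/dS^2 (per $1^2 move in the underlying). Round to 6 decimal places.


d1 = -0.4177379598; d2 = -0.5072093519
phi(d1) = 0.3656089224; exp(-qT) = 1.0000000000; exp(-rT) = 0.9950144692
Gamma = exp(-qT) * phi(d1) / (S * sigma * sqrt(T)) = 1.0000000000 * 0.3656089224 / (9.4800 * 0.3100 * 0.2886173938) = 0.431047

Answer: Gamma = 0.431047


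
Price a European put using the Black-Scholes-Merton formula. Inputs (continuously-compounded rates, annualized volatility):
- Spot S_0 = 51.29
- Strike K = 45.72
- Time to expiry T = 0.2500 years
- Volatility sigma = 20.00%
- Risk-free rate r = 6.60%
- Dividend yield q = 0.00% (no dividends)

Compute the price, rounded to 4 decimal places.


d1 = (ln(S/K) + (r - q + 0.5*sigma^2) * T) / (sigma * sqrt(T)) = 1.36459962
d2 = d1 - sigma * sqrt(T) = 1.26459962
exp(-rT) = 0.98363538; exp(-qT) = 1.00000000
P = K * exp(-rT) * N(-d2) - S_0 * exp(-qT) * N(-d1)
N(-d1) = 0.08618946; N(-d2) = 0.10300744
P = 45.7200 * 0.98363538 * 0.10300744 - 51.2900 * 1.00000000 * 0.08618946 = 0.2118

Answer: Price = 0.2118


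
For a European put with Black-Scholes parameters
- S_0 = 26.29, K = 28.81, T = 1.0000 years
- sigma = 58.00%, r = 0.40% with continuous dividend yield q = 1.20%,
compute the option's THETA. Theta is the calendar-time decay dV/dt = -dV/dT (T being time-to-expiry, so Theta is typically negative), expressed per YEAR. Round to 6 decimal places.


Answer: Theta = -3.047677

Derivation:
d1 = 0.1183898097; d2 = -0.4616101903
phi(d1) = 0.3961562374; exp(-qT) = 0.9880717129; exp(-rT) = 0.9960079893
Theta = -S*exp(-qT)*phi(d1)*sigma/(2*sqrt(T)) + r*K*exp(-rT)*N(-d2) - q*S*exp(-qT)*N(-d1)
N(-d1) = 0.4528793998; N(-d2) = 0.6778195572; sqrt(T) = 1.0000000000
Term 1 = -26.2900 * 0.9880717129 * 0.3961562374 * 0.5800 / (2 * 1.0000000000) = -2.9843073493
Term 2 = 0.0040 * 28.8100 * 0.9960079893 * 0.6778195572 = 0.0778001021
Term 3 = -0.0120 * 26.2900 * 0.9880717129 * 0.4528793998 = -0.1411701463
Theta = -2.9843073493 + (0.0778001021) + (-0.1411701463) = -3.047677


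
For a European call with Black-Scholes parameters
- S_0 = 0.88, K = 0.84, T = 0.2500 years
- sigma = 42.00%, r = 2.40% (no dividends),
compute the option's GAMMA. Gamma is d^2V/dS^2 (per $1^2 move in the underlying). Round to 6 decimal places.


Answer: Gamma = 2.026877

Derivation:
d1 = 0.3550953125; d2 = 0.1450953125
phi(d1) = 0.3745668925; exp(-qT) = 1.0000000000; exp(-rT) = 0.9940179641
Gamma = exp(-qT) * phi(d1) / (S * sigma * sqrt(T)) = 1.0000000000 * 0.3745668925 / (0.8800 * 0.4200 * 0.5000000000) = 2.026877


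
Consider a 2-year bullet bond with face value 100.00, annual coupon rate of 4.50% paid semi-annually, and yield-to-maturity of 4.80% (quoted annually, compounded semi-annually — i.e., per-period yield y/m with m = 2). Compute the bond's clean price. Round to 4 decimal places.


Answer: Price = 99.4343

Derivation:
Coupon per period c = face * coupon_rate / m = 2.250000
Periods per year m = 2; per-period yield y/m = 0.024000
Number of cashflows N = 4
Cashflows (t years, CF_t, discount factor 1/(1+y/m)^(m*t), PV):
  t = 0.5000: CF_t = 2.250000, DF = 0.976562, PV = 2.197266
  t = 1.0000: CF_t = 2.250000, DF = 0.953674, PV = 2.145767
  t = 1.5000: CF_t = 2.250000, DF = 0.931323, PV = 2.095476
  t = 2.0000: CF_t = 102.250000, DF = 0.909495, PV = 92.995833
Price P = sum_t PV_t = 99.434342


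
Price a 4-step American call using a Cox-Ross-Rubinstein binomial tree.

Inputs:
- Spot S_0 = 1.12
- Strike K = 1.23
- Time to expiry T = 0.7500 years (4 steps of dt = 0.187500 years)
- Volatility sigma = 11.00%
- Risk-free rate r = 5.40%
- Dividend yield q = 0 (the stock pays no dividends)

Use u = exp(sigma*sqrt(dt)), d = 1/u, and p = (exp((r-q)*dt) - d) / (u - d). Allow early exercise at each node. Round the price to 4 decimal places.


dt = T/N = 0.187500
u = exp(sigma*sqrt(dt)) = 1.048784; d = 1/u = 0.953485
p = (exp((r-q)*dt) - d) / (u - d) = 0.594879
Discount per step: exp(-r*dt) = 0.989926
Stock lattice S(k, i) with i counting down-moves:
  k=0: S(0,0) = 1.1200
  k=1: S(1,0) = 1.1746; S(1,1) = 1.0679
  k=2: S(2,0) = 1.2319; S(2,1) = 1.1200; S(2,2) = 1.0182
  k=3: S(3,0) = 1.2920; S(3,1) = 1.1746; S(3,2) = 1.0679; S(3,3) = 0.9709
  k=4: S(4,0) = 1.3551; S(4,1) = 1.2319; S(4,2) = 1.1200; S(4,3) = 1.0182; S(4,4) = 0.9257
Terminal payoffs V(N, i) = max(S_T - K, 0):
  V(4,0) = 0.125072; V(4,1) = 0.001942; V(4,2) = 0.000000; V(4,3) = 0.000000; V(4,4) = 0.000000
Backward induction: V(k, i) = exp(-r*dt) * [p * V(k+1, i) + (1-p) * V(k+1, i+1)]; then take max(V_cont, immediate exercise) for American.
  V(3,0) = exp(-r*dt) * [p*0.125072 + (1-p)*0.001942] = 0.074432; exercise = 0.062041; V(3,0) = max -> 0.074432
  V(3,1) = exp(-r*dt) * [p*0.001942 + (1-p)*0.000000] = 0.001143; exercise = 0.000000; V(3,1) = max -> 0.001143
  V(3,2) = exp(-r*dt) * [p*0.000000 + (1-p)*0.000000] = 0.000000; exercise = 0.000000; V(3,2) = max -> 0.000000
  V(3,3) = exp(-r*dt) * [p*0.000000 + (1-p)*0.000000] = 0.000000; exercise = 0.000000; V(3,3) = max -> 0.000000
  V(2,0) = exp(-r*dt) * [p*0.074432 + (1-p)*0.001143] = 0.044290; exercise = 0.001942; V(2,0) = max -> 0.044290
  V(2,1) = exp(-r*dt) * [p*0.001143 + (1-p)*0.000000] = 0.000673; exercise = 0.000000; V(2,1) = max -> 0.000673
  V(2,2) = exp(-r*dt) * [p*0.000000 + (1-p)*0.000000] = 0.000000; exercise = 0.000000; V(2,2) = max -> 0.000000
  V(1,0) = exp(-r*dt) * [p*0.044290 + (1-p)*0.000673] = 0.026352; exercise = 0.000000; V(1,0) = max -> 0.026352
  V(1,1) = exp(-r*dt) * [p*0.000673 + (1-p)*0.000000] = 0.000397; exercise = 0.000000; V(1,1) = max -> 0.000397
  V(0,0) = exp(-r*dt) * [p*0.026352 + (1-p)*0.000397] = 0.015677; exercise = 0.000000; V(0,0) = max -> 0.015677

Answer: Price = V(0,0) = 0.0157


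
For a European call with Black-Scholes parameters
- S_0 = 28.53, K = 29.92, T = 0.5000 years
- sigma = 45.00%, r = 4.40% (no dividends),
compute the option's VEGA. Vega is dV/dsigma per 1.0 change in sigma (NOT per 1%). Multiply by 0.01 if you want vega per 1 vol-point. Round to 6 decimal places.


d1 = 0.0787371638; d2 = -0.2394608877
phi(d1) = 0.3977075656; exp(-qT) = 1.0000000000; exp(-rT) = 0.9782402351
Vega = S * exp(-qT) * phi(d1) * sqrt(T) = 28.5300 * 1.0000000000 * 0.3977075656 * 0.7071067812 = 8.023256

Answer: Vega = 8.023256


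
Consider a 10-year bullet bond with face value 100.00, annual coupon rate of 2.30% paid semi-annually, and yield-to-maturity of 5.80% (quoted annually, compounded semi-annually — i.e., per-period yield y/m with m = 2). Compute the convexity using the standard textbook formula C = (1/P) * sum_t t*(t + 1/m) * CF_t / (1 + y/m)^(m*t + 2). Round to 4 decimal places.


Coupon per period c = face * coupon_rate / m = 1.150000
Periods per year m = 2; per-period yield y/m = 0.029000
Number of cashflows N = 20
Cashflows (t years, CF_t, discount factor 1/(1+y/m)^(m*t), PV):
  t = 0.5000: CF_t = 1.150000, DF = 0.971817, PV = 1.117590
  t = 1.0000: CF_t = 1.150000, DF = 0.944429, PV = 1.086093
  t = 1.5000: CF_t = 1.150000, DF = 0.917812, PV = 1.055484
  t = 2.0000: CF_t = 1.150000, DF = 0.891946, PV = 1.025738
  t = 2.5000: CF_t = 1.150000, DF = 0.866808, PV = 0.996830
  t = 3.0000: CF_t = 1.150000, DF = 0.842379, PV = 0.968736
  t = 3.5000: CF_t = 1.150000, DF = 0.818639, PV = 0.941435
  t = 4.0000: CF_t = 1.150000, DF = 0.795567, PV = 0.914903
  t = 4.5000: CF_t = 1.150000, DF = 0.773146, PV = 0.889118
  t = 5.0000: CF_t = 1.150000, DF = 0.751357, PV = 0.864060
  t = 5.5000: CF_t = 1.150000, DF = 0.730182, PV = 0.839709
  t = 6.0000: CF_t = 1.150000, DF = 0.709603, PV = 0.816044
  t = 6.5000: CF_t = 1.150000, DF = 0.689605, PV = 0.793045
  t = 7.0000: CF_t = 1.150000, DF = 0.670170, PV = 0.770695
  t = 7.5000: CF_t = 1.150000, DF = 0.651282, PV = 0.748975
  t = 8.0000: CF_t = 1.150000, DF = 0.632928, PV = 0.727867
  t = 8.5000: CF_t = 1.150000, DF = 0.615090, PV = 0.707353
  t = 9.0000: CF_t = 1.150000, DF = 0.597755, PV = 0.687418
  t = 9.5000: CF_t = 1.150000, DF = 0.580909, PV = 0.668045
  t = 10.0000: CF_t = 101.150000, DF = 0.564537, PV = 57.102930
Price P = sum_t PV_t = 73.722068
Convexity numerator sum_t t*(t + 1/m) * CF_t / (1+y/m)^(m*t + 2):
  t = 0.5000: term = 0.527742
  t = 1.0000: term = 1.538607
  t = 1.5000: term = 2.990489
  t = 2.0000: term = 4.843682
  t = 2.5000: term = 7.060760
  t = 3.0000: term = 9.606477
  t = 3.5000: term = 12.447654
  t = 4.0000: term = 15.553087
  t = 4.5000: term = 18.893449
  t = 5.0000: term = 22.441198
  t = 5.5000: term = 26.170493
  t = 6.0000: term = 30.057109
  t = 6.5000: term = 34.078354
  t = 7.0000: term = 38.213001
  t = 7.5000: term = 42.441206
  t = 8.0000: term = 46.744445
  t = 8.5000: term = 51.105443
  t = 9.0000: term = 55.508113
  t = 9.5000: term = 59.937493
  t = 10.0000: term = 5662.613779
Convexity = (1/P) * sum = 6142.772581 / 73.722068 = 83.323390

Answer: Convexity = 83.3234


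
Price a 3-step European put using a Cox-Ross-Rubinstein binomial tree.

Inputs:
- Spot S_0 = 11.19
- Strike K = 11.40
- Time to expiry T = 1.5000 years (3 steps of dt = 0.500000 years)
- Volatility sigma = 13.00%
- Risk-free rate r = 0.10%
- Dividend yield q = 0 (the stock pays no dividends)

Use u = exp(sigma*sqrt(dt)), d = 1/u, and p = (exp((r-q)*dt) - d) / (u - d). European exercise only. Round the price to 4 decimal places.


Answer: Price = V(0,0) = 0.8727

Derivation:
dt = T/N = 0.500000
u = exp(sigma*sqrt(dt)) = 1.096281; d = 1/u = 0.912175
p = (exp((r-q)*dt) - d) / (u - d) = 0.479752
Discount per step: exp(-r*dt) = 0.999500
Stock lattice S(k, i) with i counting down-moves:
  k=0: S(0,0) = 11.1900
  k=1: S(1,0) = 12.2674; S(1,1) = 10.2072
  k=2: S(2,0) = 13.4485; S(2,1) = 11.1900; S(2,2) = 9.3108
  k=3: S(3,0) = 14.7434; S(3,1) = 12.2674; S(3,2) = 10.2072; S(3,3) = 8.4931
Terminal payoffs V(N, i) = max(K - S_T, 0):
  V(3,0) = 0.000000; V(3,1) = 0.000000; V(3,2) = 1.192766; V(3,3) = 2.906944
Backward induction: V(k, i) = exp(-r*dt) * [p * V(k+1, i) + (1-p) * V(k+1, i+1)].
  V(2,0) = exp(-r*dt) * [p*0.000000 + (1-p)*0.000000] = 0.000000
  V(2,1) = exp(-r*dt) * [p*0.000000 + (1-p)*1.192766] = 0.620225
  V(2,2) = exp(-r*dt) * [p*1.192766 + (1-p)*2.906944] = 2.083522
  V(1,0) = exp(-r*dt) * [p*0.000000 + (1-p)*0.620225] = 0.322509
  V(1,1) = exp(-r*dt) * [p*0.620225 + (1-p)*2.083522] = 1.380812
  V(0,0) = exp(-r*dt) * [p*0.322509 + (1-p)*1.380812] = 0.872653


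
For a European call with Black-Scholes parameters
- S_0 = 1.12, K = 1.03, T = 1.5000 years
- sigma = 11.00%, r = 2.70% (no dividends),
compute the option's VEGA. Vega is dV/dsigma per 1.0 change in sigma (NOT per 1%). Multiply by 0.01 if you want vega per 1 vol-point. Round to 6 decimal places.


d1 = 0.9897785555; d2 = 0.8550566197
phi(d1) = 0.2444439285; exp(-qT) = 1.0000000000; exp(-rT) = 0.9603091645
Vega = S * exp(-qT) * phi(d1) * sqrt(T) = 1.1200 * 1.0000000000 * 0.2444439285 * 1.2247448714 = 0.335307

Answer: Vega = 0.335307


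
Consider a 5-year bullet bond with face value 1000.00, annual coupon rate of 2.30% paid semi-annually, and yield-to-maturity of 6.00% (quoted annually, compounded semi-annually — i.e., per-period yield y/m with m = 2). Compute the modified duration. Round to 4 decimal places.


Coupon per period c = face * coupon_rate / m = 11.500000
Periods per year m = 2; per-period yield y/m = 0.030000
Number of cashflows N = 10
Cashflows (t years, CF_t, discount factor 1/(1+y/m)^(m*t), PV):
  t = 0.5000: CF_t = 11.500000, DF = 0.970874, PV = 11.165049
  t = 1.0000: CF_t = 11.500000, DF = 0.942596, PV = 10.839853
  t = 1.5000: CF_t = 11.500000, DF = 0.915142, PV = 10.524129
  t = 2.0000: CF_t = 11.500000, DF = 0.888487, PV = 10.217601
  t = 2.5000: CF_t = 11.500000, DF = 0.862609, PV = 9.920001
  t = 3.0000: CF_t = 11.500000, DF = 0.837484, PV = 9.631069
  t = 3.5000: CF_t = 11.500000, DF = 0.813092, PV = 9.350552
  t = 4.0000: CF_t = 11.500000, DF = 0.789409, PV = 9.078206
  t = 4.5000: CF_t = 11.500000, DF = 0.766417, PV = 8.813792
  t = 5.0000: CF_t = 1011.500000, DF = 0.744094, PV = 752.650995
Price P = sum_t PV_t = 842.191248
First compute Macaulay numerator sum_t t * PV_t:
  t * PV_t at t = 0.5000: 5.582524
  t * PV_t at t = 1.0000: 10.839853
  t * PV_t at t = 1.5000: 15.786194
  t * PV_t at t = 2.0000: 20.435202
  t * PV_t at t = 2.5000: 24.800003
  t * PV_t at t = 3.0000: 28.893207
  t * PV_t at t = 3.5000: 32.726933
  t * PV_t at t = 4.0000: 36.312825
  t * PV_t at t = 4.5000: 39.662066
  t * PV_t at t = 5.0000: 3763.254975
Macaulay duration D = 3978.293781 / 842.191248 = 4.723742
Modified duration = D / (1 + y/m) = 4.723742 / (1 + 0.030000) = 4.586157

Answer: Modified duration = 4.5862


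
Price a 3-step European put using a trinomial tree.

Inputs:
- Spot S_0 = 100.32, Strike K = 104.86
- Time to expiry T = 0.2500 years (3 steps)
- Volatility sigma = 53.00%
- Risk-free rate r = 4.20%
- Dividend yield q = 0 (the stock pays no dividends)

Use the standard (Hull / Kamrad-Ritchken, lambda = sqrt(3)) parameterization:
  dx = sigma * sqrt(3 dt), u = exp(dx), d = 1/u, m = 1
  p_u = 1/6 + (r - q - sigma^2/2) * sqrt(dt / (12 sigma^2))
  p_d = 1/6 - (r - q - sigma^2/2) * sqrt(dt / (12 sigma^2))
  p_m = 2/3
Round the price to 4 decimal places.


Answer: Price = V(0,0) = 12.3091

Derivation:
dt = T/N = 0.083333; dx = sigma*sqrt(3*dt) = 0.265000
u = exp(dx) = 1.303431; d = 1/u = 0.767206
p_u = 0.151187, p_m = 0.666667, p_d = 0.182146
Discount per step: exp(-r*dt) = 0.996506
Stock lattice S(k, j) with j the centered position index:
  k=0: S(0,+0) = 100.3200
  k=1: S(1,-1) = 76.9661; S(1,+0) = 100.3200; S(1,+1) = 130.7602
  k=2: S(2,-2) = 59.0489; S(2,-1) = 76.9661; S(2,+0) = 100.3200; S(2,+1) = 130.7602; S(2,+2) = 170.4369
  k=3: S(3,-3) = 45.3026; S(3,-2) = 59.0489; S(3,-1) = 76.9661; S(3,+0) = 100.3200; S(3,+1) = 130.7602; S(3,+2) = 170.4369; S(3,+3) = 222.1527
Terminal payoffs V(N, j) = max(K - S_T, 0):
  V(3,-3) = 59.557371; V(3,-2) = 45.811149; V(3,-1) = 27.893899; V(3,+0) = 4.540000; V(3,+1) = 0.000000; V(3,+2) = 0.000000; V(3,+3) = 0.000000
Backward induction: V(k, j) = exp(-r*dt) * [p_u * V(k+1, j+1) + p_m * V(k+1, j) + p_d * V(k+1, j-1)]
  V(2,-2) = exp(-r*dt) * [p_u*27.893899 + p_m*45.811149 + p_d*59.557371] = 45.446772
  V(2,-1) = exp(-r*dt) * [p_u*4.540000 + p_m*27.893899 + p_d*45.811149] = 27.530126
  V(2,+0) = exp(-r*dt) * [p_u*0.000000 + p_m*4.540000 + p_d*27.893899] = 8.079109
  V(2,+1) = exp(-r*dt) * [p_u*0.000000 + p_m*0.000000 + p_d*4.540000] = 0.824055
  V(2,+2) = exp(-r*dt) * [p_u*0.000000 + p_m*0.000000 + p_d*0.000000] = 0.000000
  V(1,-1) = exp(-r*dt) * [p_u*8.079109 + p_m*27.530126 + p_d*45.446772] = 27.755518
  V(1,+0) = exp(-r*dt) * [p_u*0.824055 + p_m*8.079109 + p_d*27.530126] = 10.488394
  V(1,+1) = exp(-r*dt) * [p_u*0.000000 + p_m*0.824055 + p_d*8.079109] = 2.013888
  V(0,+0) = exp(-r*dt) * [p_u*2.013888 + p_m*10.488394 + p_d*27.755518] = 12.309142


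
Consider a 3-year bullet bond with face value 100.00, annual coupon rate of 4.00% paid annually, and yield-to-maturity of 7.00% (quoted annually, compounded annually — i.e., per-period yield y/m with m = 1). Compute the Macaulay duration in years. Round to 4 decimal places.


Coupon per period c = face * coupon_rate / m = 4.000000
Periods per year m = 1; per-period yield y/m = 0.070000
Number of cashflows N = 3
Cashflows (t years, CF_t, discount factor 1/(1+y/m)^(m*t), PV):
  t = 1.0000: CF_t = 4.000000, DF = 0.934579, PV = 3.738318
  t = 2.0000: CF_t = 4.000000, DF = 0.873439, PV = 3.493755
  t = 3.0000: CF_t = 104.000000, DF = 0.816298, PV = 84.894979
Price P = sum_t PV_t = 92.127052
Macaulay numerator sum_t t * PV_t:
  t * PV_t at t = 1.0000: 3.738318
  t * PV_t at t = 2.0000: 6.987510
  t * PV_t at t = 3.0000: 254.684938
Macaulay duration D = (sum_t t * PV_t) / P = 265.410765 / 92.127052 = 2.880921

Answer: Macaulay duration = 2.8809 years


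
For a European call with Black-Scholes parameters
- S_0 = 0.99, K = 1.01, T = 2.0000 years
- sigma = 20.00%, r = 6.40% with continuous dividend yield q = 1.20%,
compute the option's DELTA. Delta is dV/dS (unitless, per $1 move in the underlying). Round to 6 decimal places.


Answer: Delta = 0.653578

Derivation:
d1 = 0.4384038472; d2 = 0.1555611347
phi(d1) = 0.3623888401; exp(-qT) = 0.9762857098; exp(-rT) = 0.8798533791
N(d1) = 0.6694532209
Delta = exp(-qT) * N(d1) = 0.9762857098 * 0.6694532209 = 0.653578


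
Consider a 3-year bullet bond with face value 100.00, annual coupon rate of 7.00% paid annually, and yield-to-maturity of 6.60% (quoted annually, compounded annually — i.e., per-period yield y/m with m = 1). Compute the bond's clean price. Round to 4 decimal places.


Coupon per period c = face * coupon_rate / m = 7.000000
Periods per year m = 1; per-period yield y/m = 0.066000
Number of cashflows N = 3
Cashflows (t years, CF_t, discount factor 1/(1+y/m)^(m*t), PV):
  t = 1.0000: CF_t = 7.000000, DF = 0.938086, PV = 6.566604
  t = 2.0000: CF_t = 7.000000, DF = 0.880006, PV = 6.160041
  t = 3.0000: CF_t = 107.000000, DF = 0.825521, PV = 88.330800
Price P = sum_t PV_t = 101.057445

Answer: Price = 101.0574


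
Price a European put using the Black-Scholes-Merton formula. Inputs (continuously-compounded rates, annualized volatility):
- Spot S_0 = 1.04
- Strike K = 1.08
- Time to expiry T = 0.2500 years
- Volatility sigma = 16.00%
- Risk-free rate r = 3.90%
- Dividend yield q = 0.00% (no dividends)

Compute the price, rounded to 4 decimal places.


Answer: Price = 0.0505

Derivation:
d1 = (ln(S/K) + (r - q + 0.5*sigma^2) * T) / (sigma * sqrt(T)) = -0.30987910
d2 = d1 - sigma * sqrt(T) = -0.38987910
exp(-rT) = 0.99029738; exp(-qT) = 1.00000000
P = K * exp(-rT) * N(-d2) - S_0 * exp(-qT) * N(-d1)
N(-d1) = 0.62167355; N(-d2) = 0.65168703
P = 1.0800 * 0.99029738 * 0.65168703 - 1.0400 * 1.00000000 * 0.62167355 = 0.0505


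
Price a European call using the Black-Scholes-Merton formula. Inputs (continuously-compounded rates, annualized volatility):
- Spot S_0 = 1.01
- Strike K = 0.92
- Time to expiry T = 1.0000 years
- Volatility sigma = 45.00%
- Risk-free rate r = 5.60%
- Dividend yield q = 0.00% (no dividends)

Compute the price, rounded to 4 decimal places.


d1 = (ln(S/K) + (r - q + 0.5*sigma^2) * T) / (sigma * sqrt(T)) = 0.55684876
d2 = d1 - sigma * sqrt(T) = 0.10684876
exp(-rT) = 0.94553914; exp(-qT) = 1.00000000
C = S_0 * exp(-qT) * N(d1) - K * exp(-rT) * N(d2)
N(d1) = 0.71118462; N(d2) = 0.54254552
C = 1.0100 * 1.00000000 * 0.71118462 - 0.9200 * 0.94553914 * 0.54254552 = 0.2463

Answer: Price = 0.2463


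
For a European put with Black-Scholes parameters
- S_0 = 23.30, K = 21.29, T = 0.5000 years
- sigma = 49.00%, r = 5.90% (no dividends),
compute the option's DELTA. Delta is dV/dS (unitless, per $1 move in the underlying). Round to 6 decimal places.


d1 = 0.5187591685; d2 = 0.1722768457
phi(d1) = 0.3487171755; exp(-qT) = 1.0000000000; exp(-rT) = 0.9709308776
N(-d1) = 0.3019643475
Delta = -exp(-qT) * N(-d1) = -1.0000000000 * 0.3019643475 = -0.301964

Answer: Delta = -0.301964


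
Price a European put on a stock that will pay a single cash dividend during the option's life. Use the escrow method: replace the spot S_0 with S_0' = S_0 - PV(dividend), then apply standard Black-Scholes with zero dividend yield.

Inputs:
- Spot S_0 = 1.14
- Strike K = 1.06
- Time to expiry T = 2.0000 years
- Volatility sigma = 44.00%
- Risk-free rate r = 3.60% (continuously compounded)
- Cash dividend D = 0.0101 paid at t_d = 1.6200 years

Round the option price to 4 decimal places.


Answer: Price = 0.1925

Derivation:
PV(D) = D * exp(-r * t_d) = 0.0101 * 0.94334803 = 0.00952782
S_0' = S_0 - PV(D) = 1.1400 - 0.00952782 = 1.13047218
d1 = (ln(S_0'/K) + (r + sigma^2/2)*T) / (sigma*sqrt(T)) = 0.53027625
d2 = d1 - sigma*sqrt(T) = -0.09197772
exp(-rT) = 0.93053090
N(-d1) = 0.29796021; N(-d2) = 0.53664213
P = K * exp(-rT) * N(-d2) - S_0' * N(-d1) = 1.0600 * 0.93053090 * 0.53664213 - 1.13047218 * 0.29796021 = 0.1925


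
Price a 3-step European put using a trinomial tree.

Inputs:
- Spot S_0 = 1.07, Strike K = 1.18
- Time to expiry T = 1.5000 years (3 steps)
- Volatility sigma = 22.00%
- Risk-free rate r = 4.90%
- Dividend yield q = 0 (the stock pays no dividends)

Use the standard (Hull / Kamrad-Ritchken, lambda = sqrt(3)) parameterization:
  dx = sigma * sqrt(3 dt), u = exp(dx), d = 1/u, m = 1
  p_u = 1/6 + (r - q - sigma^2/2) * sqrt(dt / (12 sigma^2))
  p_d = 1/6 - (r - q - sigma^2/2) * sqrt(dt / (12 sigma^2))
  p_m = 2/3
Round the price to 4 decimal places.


Answer: Price = V(0,0) = 0.1332

Derivation:
dt = T/N = 0.500000; dx = sigma*sqrt(3*dt) = 0.269444
u = exp(dx) = 1.309236; d = 1/u = 0.763804
p_u = 0.189677, p_m = 0.666667, p_d = 0.143656
Discount per step: exp(-r*dt) = 0.975798
Stock lattice S(k, j) with j the centered position index:
  k=0: S(0,+0) = 1.0700
  k=1: S(1,-1) = 0.8173; S(1,+0) = 1.0700; S(1,+1) = 1.4009
  k=2: S(2,-2) = 0.6242; S(2,-1) = 0.8173; S(2,+0) = 1.0700; S(2,+1) = 1.4009; S(2,+2) = 1.8341
  k=3: S(3,-3) = 0.4768; S(3,-2) = 0.6242; S(3,-1) = 0.8173; S(3,+0) = 1.0700; S(3,+1) = 1.4009; S(3,+2) = 1.8341; S(3,+3) = 2.4013
Terminal payoffs V(N, j) = max(K - S_T, 0):
  V(3,-3) = 0.703207; V(3,-2) = 0.555765; V(3,-1) = 0.362730; V(3,+0) = 0.110000; V(3,+1) = 0.000000; V(3,+2) = 0.000000; V(3,+3) = 0.000000
Backward induction: V(k, j) = exp(-r*dt) * [p_u * V(k+1, j+1) + p_m * V(k+1, j) + p_d * V(k+1, j-1)]
  V(2,-2) = exp(-r*dt) * [p_u*0.362730 + p_m*0.555765 + p_d*0.703207] = 0.527255
  V(2,-1) = exp(-r*dt) * [p_u*0.110000 + p_m*0.362730 + p_d*0.555765] = 0.334234
  V(2,+0) = exp(-r*dt) * [p_u*0.000000 + p_m*0.110000 + p_d*0.362730] = 0.122406
  V(2,+1) = exp(-r*dt) * [p_u*0.000000 + p_m*0.000000 + p_d*0.110000] = 0.015420
  V(2,+2) = exp(-r*dt) * [p_u*0.000000 + p_m*0.000000 + p_d*0.000000] = 0.000000
  V(1,-1) = exp(-r*dt) * [p_u*0.122406 + p_m*0.334234 + p_d*0.527255] = 0.313995
  V(1,+0) = exp(-r*dt) * [p_u*0.015420 + p_m*0.122406 + p_d*0.334234] = 0.129336
  V(1,+1) = exp(-r*dt) * [p_u*0.000000 + p_m*0.015420 + p_d*0.122406] = 0.027190
  V(0,+0) = exp(-r*dt) * [p_u*0.027190 + p_m*0.129336 + p_d*0.313995] = 0.133185
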